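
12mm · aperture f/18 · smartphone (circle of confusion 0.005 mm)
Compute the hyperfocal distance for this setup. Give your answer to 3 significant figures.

Hyperfocal distance H = f²/(N·c) + f = 12²/(18 × 0.005) + 12 = 144/0.09 + 12 ≈ 1612.0 mm ≈ 1.61 m.

1.61 m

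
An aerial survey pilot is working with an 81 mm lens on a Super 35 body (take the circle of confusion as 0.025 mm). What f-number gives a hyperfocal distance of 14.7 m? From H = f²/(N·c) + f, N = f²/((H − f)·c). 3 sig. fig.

f/18

Rearrange H = f²/(N·c) + f for N: N = f² / ((H − f)·c).
N = 81² / ((14700 − 81) × 0.025) = 6561 / 365.5 ≈ 18.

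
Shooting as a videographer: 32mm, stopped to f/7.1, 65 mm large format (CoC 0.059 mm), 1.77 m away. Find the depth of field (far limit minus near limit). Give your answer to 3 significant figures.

5.09 m

Hyperfocal distance H = f²/(N·c) + f = 32²/(7.1 × 0.059) + 32 = 1024/0.4189 + 32 ≈ 2476.5 mm ≈ 2.476 m.
Near limit Dn = s·(H − f)/(H + s − 2f) = 1770 × (2476.5 − 32) / (2476.5 + 1770 − 2 × 32) = 1770 × 2444.5 / 4182.5 ≈ 1034.5 mm.
Far limit Df = s·(H − f)/(H − s) = 1770 × (2476.5 − 32) / (2476.5 − 1770) = 1770 × 2444.5 / 706.5 ≈ 6124.2 mm.
Depth of field = Df − Dn = 6124.2 − 1034.5 ≈ 5089.7 mm ≈ 5.09 m.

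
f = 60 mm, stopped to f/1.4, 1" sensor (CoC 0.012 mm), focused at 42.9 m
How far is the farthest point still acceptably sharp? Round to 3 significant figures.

53.6 m

Hyperfocal distance H = f²/(N·c) + f = 60²/(1.4 × 0.012) + 60 = 3600/0.0168 + 60 ≈ 214345.7 mm ≈ 214.3 m.
Far limit Df = s·(H − f)/(H − s) = 42900 × (214345.7 − 60) / (214345.7 − 42900) = 42900 × 214285.7 / 171445.7 ≈ 53620 mm ≈ 53.6 m.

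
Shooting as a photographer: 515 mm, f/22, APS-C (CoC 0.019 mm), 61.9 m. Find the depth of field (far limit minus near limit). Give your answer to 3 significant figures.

12.1 m

Hyperfocal distance H = f²/(N·c) + f = 515²/(22 × 0.019) + 515 = 265225/0.418 + 515 ≈ 635024.6 mm ≈ 635.0 m.
Near limit Dn = s·(H − f)/(H + s − 2f) = 61900 × (635024.6 − 515) / (635024.6 + 61900 − 2 × 515) = 61900 × 634509.6 / 695894.6 ≈ 56440 mm.
Far limit Df = s·(H − f)/(H − s) = 61900 × (635024.6 − 515) / (635024.6 − 61900) = 61900 × 634509.6 / 573124.6 ≈ 68530 mm.
Depth of field = Df − Dn = 68530 − 56440 ≈ 12090 mm ≈ 12.1 m.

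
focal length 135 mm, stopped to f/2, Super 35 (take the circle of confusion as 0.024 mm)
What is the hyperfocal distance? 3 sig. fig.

Hyperfocal distance H = f²/(N·c) + f = 135²/(2 × 0.024) + 135 = 18225/0.048 + 135 ≈ 379822.5 mm ≈ 380 m.

380 m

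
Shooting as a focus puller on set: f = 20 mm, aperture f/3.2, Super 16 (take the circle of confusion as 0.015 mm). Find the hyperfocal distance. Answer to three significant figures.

Hyperfocal distance H = f²/(N·c) + f = 20²/(3.2 × 0.015) + 20 = 400/0.048 + 20 ≈ 8353.3 mm ≈ 8.35 m.

8.35 m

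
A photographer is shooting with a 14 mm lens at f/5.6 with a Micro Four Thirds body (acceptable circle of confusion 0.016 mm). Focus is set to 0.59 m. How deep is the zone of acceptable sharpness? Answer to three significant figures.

334 mm

Hyperfocal distance H = f²/(N·c) + f = 14²/(5.6 × 0.016) + 14 = 196/0.0896 + 14 ≈ 2201.5 mm ≈ 2.201 m.
Near limit Dn = s·(H − f)/(H + s − 2f) = 590 × (2201.5 − 14) / (2201.5 + 590 − 2 × 14) = 590 × 2187.5 / 2763.5 ≈ 467.03 mm.
Far limit Df = s·(H − f)/(H − s) = 590 × (2201.5 − 14) / (2201.5 − 590) = 590 × 2187.5 / 1611.5 ≈ 800.88 mm.
Depth of field = Df − Dn = 800.88 − 467.03 ≈ 333.85 mm.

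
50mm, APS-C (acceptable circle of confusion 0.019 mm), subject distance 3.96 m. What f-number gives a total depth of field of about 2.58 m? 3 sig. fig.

Write h = H − f = f²/(N·c). The thin-lens limits are Dn = s·h/(h + (s−f)) and Df = s·h/(h − (s−f)), so DoF = Df − Dn = 2·s·(s−f)·h / (h² − (s−f)²).
That is a quadratic in h: DoF·h² − 2·s·(s−f)·h − DoF·(s−f)² = 0 ⇒ h = (s−f)·(s + √(s² + DoF²)) / DoF = 3910 × (3960 + √(3960² + 2580²)) / 2580 = 3910 × (3960 + 4726.31) / 2580 ≈ 13164 mm.
Then N = f²/(c·h) = 50² / (0.019 × 13164) = 2500 / 250.12 ≈ 10.

f/10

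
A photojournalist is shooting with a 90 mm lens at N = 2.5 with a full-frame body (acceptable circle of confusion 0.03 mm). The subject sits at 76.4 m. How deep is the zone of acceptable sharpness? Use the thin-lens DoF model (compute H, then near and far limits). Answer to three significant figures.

Hyperfocal distance H = f²/(N·c) + f = 90²/(2.5 × 0.03) + 90 = 8100/0.075 + 90 ≈ 108090.0 mm ≈ 108.1 m.
Near limit Dn = s·(H − f)/(H + s − 2f) = 76400 × (108090.0 − 90) / (108090.0 + 76400 − 2 × 90) = 76400 × 108000.0 / 184310.0 ≈ 44768 mm.
Far limit Df = s·(H − f)/(H − s) = 76400 × (108090.0 − 90) / (108090.0 − 76400) = 76400 × 108000.0 / 31690.0 ≈ 260372 mm.
Depth of field = Df − Dn = 260372 − 44768 ≈ 215604 mm ≈ 216 m.

216 m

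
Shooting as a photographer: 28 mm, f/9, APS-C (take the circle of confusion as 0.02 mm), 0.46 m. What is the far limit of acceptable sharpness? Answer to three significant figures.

0.511 m

Hyperfocal distance H = f²/(N·c) + f = 28²/(9 × 0.02) + 28 = 784/0.18 + 28 ≈ 4383.6 mm ≈ 4.384 m.
Far limit Df = s·(H − f)/(H − s) = 460 × (4383.6 − 28) / (4383.6 − 460) = 460 × 4355.6 / 3923.6 ≈ 510.65 mm ≈ 0.511 m.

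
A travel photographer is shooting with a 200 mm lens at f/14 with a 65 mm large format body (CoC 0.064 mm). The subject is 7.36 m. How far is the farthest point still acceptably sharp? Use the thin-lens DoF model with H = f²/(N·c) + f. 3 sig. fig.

8.77 m

Hyperfocal distance H = f²/(N·c) + f = 200²/(14 × 0.064) + 200 = 40000/0.896 + 200 ≈ 44842.9 mm ≈ 44.84 m.
Far limit Df = s·(H − f)/(H − s) = 7360 × (44842.9 − 200) / (44842.9 − 7360) = 7360 × 44642.9 / 37482.9 ≈ 8765.9 mm ≈ 8.77 m.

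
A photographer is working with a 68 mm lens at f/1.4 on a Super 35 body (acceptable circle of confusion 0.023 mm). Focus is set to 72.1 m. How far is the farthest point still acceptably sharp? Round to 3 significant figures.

145 m

Hyperfocal distance H = f²/(N·c) + f = 68²/(1.4 × 0.023) + 68 = 4624/0.0322 + 68 ≈ 143670.5 mm ≈ 143.7 m.
Far limit Df = s·(H − f)/(H − s) = 72100 × (143670.5 − 68) / (143670.5 − 72100) = 72100 × 143602.5 / 71570.5 ≈ 144665 mm ≈ 145 m.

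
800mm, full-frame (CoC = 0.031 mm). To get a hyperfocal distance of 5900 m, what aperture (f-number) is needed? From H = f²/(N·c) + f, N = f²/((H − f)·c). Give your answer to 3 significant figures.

f/3.50

Rearrange H = f²/(N·c) + f for N: N = f² / ((H − f)·c).
N = 800² / ((5900000 − 800) × 0.031) = 640000 / 182875 ≈ 3.50.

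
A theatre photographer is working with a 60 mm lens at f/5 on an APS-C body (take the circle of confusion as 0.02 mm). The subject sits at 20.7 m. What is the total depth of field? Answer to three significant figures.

35.4 m

Hyperfocal distance H = f²/(N·c) + f = 60²/(5 × 0.02) + 60 = 3600/0.1 + 60 ≈ 36060.0 mm ≈ 36.06 m.
Near limit Dn = s·(H − f)/(H + s − 2f) = 20700 × (36060.0 − 60) / (36060.0 + 20700 − 2 × 60) = 20700 × 36000.0 / 56640.0 ≈ 13157 mm.
Far limit Df = s·(H − f)/(H − s) = 20700 × (36060.0 − 60) / (36060.0 − 20700) = 20700 × 36000.0 / 15360.0 ≈ 48516 mm.
Depth of field = Df − Dn = 48516 − 13157 ≈ 35359 mm ≈ 35.4 m.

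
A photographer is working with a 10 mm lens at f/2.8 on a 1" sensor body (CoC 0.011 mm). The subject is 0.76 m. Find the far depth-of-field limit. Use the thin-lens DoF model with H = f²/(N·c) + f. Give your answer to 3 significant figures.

0.988 m

Hyperfocal distance H = f²/(N·c) + f = 10²/(2.8 × 0.011) + 10 = 100/0.0308 + 10 ≈ 3256.8 mm ≈ 3.257 m.
Far limit Df = s·(H − f)/(H − s) = 760 × (3256.8 − 10) / (3256.8 − 760) = 760 × 3246.8 / 2496.8 ≈ 988.30 mm ≈ 0.988 m.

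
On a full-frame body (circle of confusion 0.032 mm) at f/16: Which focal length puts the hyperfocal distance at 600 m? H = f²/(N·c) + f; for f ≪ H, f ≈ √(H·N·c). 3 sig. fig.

554 mm

From H = f²/(N·c) + f, with f ≪ H: f ≈ √(H·N·c) = √(600000 × 16 × 0.032) = √307200 ≈ 554.3 mm.
The +f correction barely moves this — solving exactly, f² + N·c·f − N·c·H = 0 ⇒ f = (−N·c + √((N·c)² + 4·N·c·H))/2 = (−0.512 + √1228800)/2 ≈ 554.00 mm, so f ≈ 554 mm.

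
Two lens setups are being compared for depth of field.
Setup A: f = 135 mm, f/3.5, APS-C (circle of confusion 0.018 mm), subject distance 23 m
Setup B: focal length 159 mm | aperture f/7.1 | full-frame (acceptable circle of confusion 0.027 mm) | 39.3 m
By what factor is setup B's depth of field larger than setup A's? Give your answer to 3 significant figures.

6.99

Setup A: H = 135²/(3.5×0.018) + 135 ≈ 289420.7 mm; DoF = Df − Dn = 24973.9 − 21315.3 ≈ 3658.6 mm.
Setup B: H = 159²/(7.1×0.027) + 159 ≈ 132036.9 mm; DoF = Df − Dn = 55887 − 30305 ≈ 25582 mm.
Ratio = 25582 / 3658.6 ≈ 6.99.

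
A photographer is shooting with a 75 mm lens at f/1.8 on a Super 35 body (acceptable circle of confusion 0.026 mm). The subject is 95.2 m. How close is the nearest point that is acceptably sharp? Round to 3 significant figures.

Hyperfocal distance H = f²/(N·c) + f = 75²/(1.8 × 0.026) + 75 = 5625/0.0468 + 75 ≈ 120267.3 mm ≈ 120.3 m.
Near limit Dn = s·(H − f)/(H + s − 2f) = 95200 × (120267.3 − 75) / (120267.3 + 95200 − 2 × 75) = 95200 × 120192.3 / 215317.3 ≈ 53142 mm ≈ 53.1 m.

53.1 m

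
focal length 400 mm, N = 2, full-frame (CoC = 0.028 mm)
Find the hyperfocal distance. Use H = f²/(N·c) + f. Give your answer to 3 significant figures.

Hyperfocal distance H = f²/(N·c) + f = 400²/(2 × 0.028) + 400 = 160000/0.056 + 400 ≈ 2857542.9 mm ≈ 2860 m.

2860 m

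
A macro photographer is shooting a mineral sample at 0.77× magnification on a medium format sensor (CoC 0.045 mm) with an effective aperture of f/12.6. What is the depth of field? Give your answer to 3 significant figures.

At magnification m, DoF ≈ 2·N_eff·c/m² = 2 × 12.6 × 0.045 / 0.77² = 1.134 / 0.5929 ≈ 1.91 mm.

1.91 mm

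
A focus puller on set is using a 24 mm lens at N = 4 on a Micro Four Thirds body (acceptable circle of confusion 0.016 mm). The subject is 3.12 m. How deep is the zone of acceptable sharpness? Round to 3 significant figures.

Hyperfocal distance H = f²/(N·c) + f = 24²/(4 × 0.016) + 24 = 576/0.064 + 24 ≈ 9024.0 mm ≈ 9.024 m.
Near limit Dn = s·(H − f)/(H + s − 2f) = 3120 × (9024.0 − 24) / (9024.0 + 3120 − 2 × 24) = 3120 × 9000.0 / 12096.0 ≈ 2321.4 mm.
Far limit Df = s·(H − f)/(H − s) = 3120 × (9024.0 − 24) / (9024.0 − 3120) = 3120 × 9000.0 / 5904.0 ≈ 4756.1 mm.
Depth of field = Df − Dn = 4756.1 − 2321.4 ≈ 2434.7 mm ≈ 2.43 m.

2.43 m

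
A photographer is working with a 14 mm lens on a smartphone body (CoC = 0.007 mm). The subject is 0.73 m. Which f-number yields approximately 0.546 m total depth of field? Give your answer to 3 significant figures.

f/13

Write h = H − f = f²/(N·c). The thin-lens limits are Dn = s·h/(h + (s−f)) and Df = s·h/(h − (s−f)), so DoF = Df − Dn = 2·s·(s−f)·h / (h² − (s−f)²).
That is a quadratic in h: DoF·h² − 2·s·(s−f)·h − DoF·(s−f)² = 0 ⇒ h = (s−f)·(s + √(s² + DoF²)) / DoF = 716 × (730 + √(730² + 546²)) / 546 = 716 × (730 + 911.601) / 546 ≈ 2152.7 mm.
Then N = f²/(c·h) = 14² / (0.007 × 2152.7) = 196 / 15.069 ≈ 13.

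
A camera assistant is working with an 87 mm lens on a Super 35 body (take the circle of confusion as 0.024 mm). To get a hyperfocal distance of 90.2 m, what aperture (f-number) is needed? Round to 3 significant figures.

f/3.50

Rearrange H = f²/(N·c) + f for N: N = f² / ((H − f)·c).
N = 87² / ((90200 − 87) × 0.024) = 7569 / 2163 ≈ 3.50.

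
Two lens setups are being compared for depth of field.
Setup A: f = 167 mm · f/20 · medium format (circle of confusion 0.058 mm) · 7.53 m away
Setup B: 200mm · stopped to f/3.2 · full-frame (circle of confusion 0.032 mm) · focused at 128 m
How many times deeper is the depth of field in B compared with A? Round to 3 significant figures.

Setup A: H = 167²/(20×0.058) + 167 ≈ 24209.2 mm; DoF = Df − Dn = 10854.1 − 5764.6 ≈ 5089.5 mm.
Setup B: H = 200²/(3.2×0.032) + 200 ≈ 390825.0 mm; DoF = Df − Dn = 190241 − 96446 ≈ 93795 mm.
Ratio = 93795 / 5089.5 ≈ 18.4.

18.4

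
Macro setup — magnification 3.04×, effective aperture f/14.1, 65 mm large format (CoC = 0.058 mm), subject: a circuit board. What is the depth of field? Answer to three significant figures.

0.177 mm

At magnification m, DoF ≈ 2·N_eff·c/m² = 2 × 14.1 × 0.058 / 3.04² = 1.636 / 9.242 ≈ 0.177 mm.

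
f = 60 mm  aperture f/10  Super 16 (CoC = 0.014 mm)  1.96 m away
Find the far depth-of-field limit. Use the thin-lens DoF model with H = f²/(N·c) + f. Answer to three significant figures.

Hyperfocal distance H = f²/(N·c) + f = 60²/(10 × 0.014) + 60 = 3600/0.14 + 60 ≈ 25774.3 mm ≈ 25.77 m.
Far limit Df = s·(H − f)/(H − s) = 1960 × (25774.3 − 60) / (25774.3 − 1960) = 1960 × 25714.3 / 23814.3 ≈ 2116.4 mm ≈ 2.12 m.

2.12 m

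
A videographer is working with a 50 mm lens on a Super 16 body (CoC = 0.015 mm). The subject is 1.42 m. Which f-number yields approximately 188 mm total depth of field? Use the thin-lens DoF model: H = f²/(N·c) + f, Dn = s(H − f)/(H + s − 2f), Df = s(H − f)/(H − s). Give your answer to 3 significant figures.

Write h = H − f = f²/(N·c). The thin-lens limits are Dn = s·h/(h + (s−f)) and Df = s·h/(h − (s−f)), so DoF = Df − Dn = 2·s·(s−f)·h / (h² − (s−f)²).
That is a quadratic in h: DoF·h² − 2·s·(s−f)·h − DoF·(s−f)² = 0 ⇒ h = (s−f)·(s + √(s² + DoF²)) / DoF = 1370 × (1420 + √(1420² + 188²)) / 188 = 1370 × (1420 + 1432.39) / 188 ≈ 20786 mm.
Then N = f²/(c·h) = 50² / (0.015 × 20786) = 2500 / 311.79 ≈ 8.02.

f/8.02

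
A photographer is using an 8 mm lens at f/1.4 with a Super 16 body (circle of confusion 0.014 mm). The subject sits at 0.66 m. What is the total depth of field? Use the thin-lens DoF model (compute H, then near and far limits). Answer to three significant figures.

Hyperfocal distance H = f²/(N·c) + f = 8²/(1.4 × 0.014) + 8 = 64/0.0196 + 8 ≈ 3273.3 mm ≈ 3.273 m.
Near limit Dn = s·(H − f)/(H + s − 2f) = 660 × (3273.3 − 8) / (3273.3 + 660 − 2 × 8) = 660 × 3265.3 / 3917.3 ≈ 550.15 mm.
Far limit Df = s·(H − f)/(H − s) = 660 × (3273.3 − 8) / (3273.3 − 660) = 660 × 3265.3 / 2613.3 ≈ 824.66 mm.
Depth of field = Df − Dn = 824.66 − 550.15 ≈ 274.51 mm.

275 mm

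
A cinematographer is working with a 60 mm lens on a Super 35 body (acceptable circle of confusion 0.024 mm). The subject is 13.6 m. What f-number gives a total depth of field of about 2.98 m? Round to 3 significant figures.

f/1.20

Write h = H − f = f²/(N·c). The thin-lens limits are Dn = s·h/(h + (s−f)) and Df = s·h/(h − (s−f)), so DoF = Df − Dn = 2·s·(s−f)·h / (h² − (s−f)²).
That is a quadratic in h: DoF·h² − 2·s·(s−f)·h − DoF·(s−f)² = 0 ⇒ h = (s−f)·(s + √(s² + DoF²)) / DoF = 13540 × (13600 + √(13600² + 2980²)) / 2980 = 13540 × (13600 + 13922.7) / 2980 ≈ 125053 mm.
Then N = f²/(c·h) = 60² / (0.024 × 125053) = 3600 / 3001.3 ≈ 1.20.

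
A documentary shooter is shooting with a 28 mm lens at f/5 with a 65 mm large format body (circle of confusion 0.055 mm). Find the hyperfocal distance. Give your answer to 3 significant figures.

2.88 m

Hyperfocal distance H = f²/(N·c) + f = 28²/(5 × 0.055) + 28 = 784/0.275 + 28 ≈ 2878.9 mm ≈ 2.88 m.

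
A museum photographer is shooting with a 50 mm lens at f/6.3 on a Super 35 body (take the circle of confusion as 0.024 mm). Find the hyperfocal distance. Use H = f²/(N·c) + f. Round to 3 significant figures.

Hyperfocal distance H = f²/(N·c) + f = 50²/(6.3 × 0.024) + 50 = 2500/0.1512 + 50 ≈ 16584.4 mm ≈ 16.6 m.

16.6 m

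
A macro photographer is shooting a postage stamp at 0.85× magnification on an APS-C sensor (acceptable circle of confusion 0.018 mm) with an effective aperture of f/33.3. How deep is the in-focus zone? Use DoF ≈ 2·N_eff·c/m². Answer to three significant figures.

At magnification m, DoF ≈ 2·N_eff·c/m² = 2 × 33.3 × 0.018 / 0.85² = 1.199 / 0.7225 ≈ 1.66 mm.

1.66 mm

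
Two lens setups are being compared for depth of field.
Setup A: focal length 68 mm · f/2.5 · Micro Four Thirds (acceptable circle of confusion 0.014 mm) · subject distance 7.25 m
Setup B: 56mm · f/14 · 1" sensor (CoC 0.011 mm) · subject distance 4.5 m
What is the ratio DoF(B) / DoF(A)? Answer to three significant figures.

2.61

Setup A: H = 68²/(2.5×0.014) + 68 ≈ 132182.3 mm; DoF = Df − Dn = 7666.78 − 6876.20 ≈ 790.58 mm.
Setup B: H = 56²/(14×0.011) + 56 ≈ 20419.6 mm; DoF = Df − Dn = 5756.2 − 3693.9 ≈ 2062.3 mm.
Ratio = 2062.3 / 790.58 ≈ 2.61.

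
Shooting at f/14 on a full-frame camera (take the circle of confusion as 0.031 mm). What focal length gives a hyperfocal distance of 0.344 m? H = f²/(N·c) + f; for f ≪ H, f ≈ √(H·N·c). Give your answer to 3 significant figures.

From H = f²/(N·c) + f, with f ≪ H: f ≈ √(H·N·c) = √(344 × 14 × 0.031) = √149.30 ≈ 12.22 mm.
Exact: f² + N·c·f − N·c·H = 0 ⇒ f = (−N·c + √((N·c)² + 4·N·c·H))/2 = (−0.434 + √597.37)/2 ≈ 12.004 mm ≈ 12.0 mm.

12.0 mm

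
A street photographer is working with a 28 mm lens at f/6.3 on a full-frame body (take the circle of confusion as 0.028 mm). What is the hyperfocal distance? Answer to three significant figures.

4.47 m

Hyperfocal distance H = f²/(N·c) + f = 28²/(6.3 × 0.028) + 28 = 784/0.1764 + 28 ≈ 4472.4 mm ≈ 4.47 m.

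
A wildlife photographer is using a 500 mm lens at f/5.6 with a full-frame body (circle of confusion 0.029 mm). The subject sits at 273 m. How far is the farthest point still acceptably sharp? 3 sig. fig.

332 m

Hyperfocal distance H = f²/(N·c) + f = 500²/(5.6 × 0.029) + 500 = 250000/0.1624 + 500 ≈ 1539908.9 mm ≈ 1540 m.
Far limit Df = s·(H − f)/(H − s) = 273000 × (1539908.9 − 500) / (1539908.9 − 273000) = 273000 × 1539408.9 / 1266908.9 ≈ 331720 mm ≈ 332 m.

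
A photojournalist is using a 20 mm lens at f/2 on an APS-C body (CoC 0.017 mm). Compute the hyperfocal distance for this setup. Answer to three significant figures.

Hyperfocal distance H = f²/(N·c) + f = 20²/(2 × 0.017) + 20 = 400/0.034 + 20 ≈ 11784.7 mm ≈ 11.8 m.

11.8 m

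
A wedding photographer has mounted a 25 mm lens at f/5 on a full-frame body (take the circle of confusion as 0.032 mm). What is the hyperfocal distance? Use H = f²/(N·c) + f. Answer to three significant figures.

3.93 m

Hyperfocal distance H = f²/(N·c) + f = 25²/(5 × 0.032) + 25 = 625/0.16 + 25 ≈ 3931.2 mm ≈ 3.93 m.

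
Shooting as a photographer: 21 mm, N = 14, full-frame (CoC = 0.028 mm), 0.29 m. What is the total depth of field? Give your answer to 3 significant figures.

Hyperfocal distance H = f²/(N·c) + f = 21²/(14 × 0.028) + 21 = 441/0.392 + 21 ≈ 1146.0 mm ≈ 1.146 m.
Near limit Dn = s·(H − f)/(H + s − 2f) = 290 × (1146.0 − 21) / (1146.0 + 290 − 2 × 21) = 290 × 1125.0 / 1394.0 ≈ 234.04 mm.
Far limit Df = s·(H − f)/(H − s) = 290 × (1146.0 − 21) / (1146.0 − 290) = 290 × 1125.0 / 856.0 ≈ 381.13 mm.
Depth of field = Df − Dn = 381.13 − 234.04 ≈ 147.09 mm.

147 mm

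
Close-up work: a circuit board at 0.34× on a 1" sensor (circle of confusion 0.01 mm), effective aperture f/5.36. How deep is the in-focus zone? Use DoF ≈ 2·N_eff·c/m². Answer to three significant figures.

At magnification m, DoF ≈ 2·N_eff·c/m² = 2 × 5.36 × 0.01 / 0.34² = 0.1072 / 0.1156 ≈ 0.927 mm.

0.927 mm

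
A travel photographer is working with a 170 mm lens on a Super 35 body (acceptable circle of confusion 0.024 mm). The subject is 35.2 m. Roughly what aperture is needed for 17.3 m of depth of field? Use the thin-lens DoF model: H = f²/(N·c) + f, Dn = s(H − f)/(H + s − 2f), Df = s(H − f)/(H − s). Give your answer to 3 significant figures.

f/7.99

Write h = H − f = f²/(N·c). The thin-lens limits are Dn = s·h/(h + (s−f)) and Df = s·h/(h − (s−f)), so DoF = Df − Dn = 2·s·(s−f)·h / (h² − (s−f)²).
That is a quadratic in h: DoF·h² − 2·s·(s−f)·h − DoF·(s−f)² = 0 ⇒ h = (s−f)·(s + √(s² + DoF²)) / DoF = 35030 × (35200 + √(35200² + 17300²)) / 17300 = 35030 × (35200 + 39221.6) / 17300 ≈ 150693 mm.
Then N = f²/(c·h) = 170² / (0.024 × 150693) = 28900 / 3616.6 ≈ 7.99.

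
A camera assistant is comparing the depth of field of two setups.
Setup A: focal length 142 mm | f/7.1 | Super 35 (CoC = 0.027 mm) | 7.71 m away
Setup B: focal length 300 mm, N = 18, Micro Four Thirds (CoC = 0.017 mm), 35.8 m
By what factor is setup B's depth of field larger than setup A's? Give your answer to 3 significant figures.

7.86

Setup A: H = 142²/(7.1×0.027) + 142 ≈ 105327.2 mm; DoF = Df − Dn = 8307.7 − 7192.5 ≈ 1115.2 mm.
Setup B: H = 300²/(18×0.017) + 300 ≈ 294417.6 mm; DoF = Df − Dn = 40714.2 − 31944.3 ≈ 8769.9 mm.
Ratio = 8769.9 / 1115.2 ≈ 7.86.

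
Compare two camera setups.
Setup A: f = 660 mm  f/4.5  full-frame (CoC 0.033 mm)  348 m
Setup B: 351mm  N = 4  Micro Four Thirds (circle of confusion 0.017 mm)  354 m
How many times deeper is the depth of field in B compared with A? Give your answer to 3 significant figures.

1.72

Setup A: H = 660²/(4.5×0.033) + 660 ≈ 2933993.3 mm; DoF = Df − Dn = 394742 − 311156 ≈ 83586 mm.
Setup B: H = 351²/(4×0.017) + 351 ≈ 1812130.4 mm; DoF = Df − Dn = 439858 − 296186 ≈ 143672 mm.
Ratio = 143672 / 83586 ≈ 1.72.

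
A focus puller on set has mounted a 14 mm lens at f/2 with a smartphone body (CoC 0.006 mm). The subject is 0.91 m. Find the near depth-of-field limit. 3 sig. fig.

0.863 m

Hyperfocal distance H = f²/(N·c) + f = 14²/(2 × 0.006) + 14 = 196/0.012 + 14 ≈ 16347.3 mm ≈ 16.35 m.
Near limit Dn = s·(H − f)/(H + s − 2f) = 910 × (16347.3 − 14) / (16347.3 + 910 − 2 × 14) = 910 × 16333.3 / 17229.3 ≈ 862.68 mm ≈ 0.863 m.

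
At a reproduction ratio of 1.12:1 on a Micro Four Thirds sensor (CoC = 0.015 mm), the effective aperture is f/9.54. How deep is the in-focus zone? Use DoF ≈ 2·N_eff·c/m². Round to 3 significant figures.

0.228 mm

At magnification m, DoF ≈ 2·N_eff·c/m² = 2 × 9.54 × 0.015 / 1.12² = 0.2862 / 1.254 ≈ 0.228 mm.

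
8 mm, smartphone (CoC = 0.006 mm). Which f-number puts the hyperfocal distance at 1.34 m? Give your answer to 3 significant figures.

Rearrange H = f²/(N·c) + f for N: N = f² / ((H − f)·c).
N = 8² / ((1340 − 8) × 0.006) = 64 / 7.992 ≈ 8.01.

f/8.01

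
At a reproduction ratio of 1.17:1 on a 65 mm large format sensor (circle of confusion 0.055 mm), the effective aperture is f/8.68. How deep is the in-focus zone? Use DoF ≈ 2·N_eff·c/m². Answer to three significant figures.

0.697 mm

At magnification m, DoF ≈ 2·N_eff·c/m² = 2 × 8.68 × 0.055 / 1.17² = 0.9548 / 1.369 ≈ 0.697 mm.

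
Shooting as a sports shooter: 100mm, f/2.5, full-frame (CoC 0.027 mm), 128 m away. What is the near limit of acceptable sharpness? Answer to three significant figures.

68.7 m

Hyperfocal distance H = f²/(N·c) + f = 100²/(2.5 × 0.027) + 100 = 10000/0.0675 + 100 ≈ 148248.1 mm ≈ 148.2 m.
Near limit Dn = s·(H − f)/(H + s − 2f) = 128000 × (148248.1 − 100) / (148248.1 + 128000 − 2 × 100) = 128000 × 148148.1 / 276048.1 ≈ 68694 mm ≈ 68.7 m.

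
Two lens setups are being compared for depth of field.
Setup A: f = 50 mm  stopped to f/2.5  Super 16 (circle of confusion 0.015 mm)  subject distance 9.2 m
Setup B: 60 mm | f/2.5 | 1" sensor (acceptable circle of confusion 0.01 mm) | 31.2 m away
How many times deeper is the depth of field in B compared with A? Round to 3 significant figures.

5.50

Setup A: H = 50²/(2.5×0.015) + 50 ≈ 66716.7 mm; DoF = Df − Dn = 10663.6 − 8089.7 ≈ 2573.9 mm.
Setup B: H = 60²/(2.5×0.01) + 60 ≈ 144060.0 mm; DoF = Df − Dn = 39809 − 25653 ≈ 14156 mm.
Ratio = 14156 / 2573.9 ≈ 5.50.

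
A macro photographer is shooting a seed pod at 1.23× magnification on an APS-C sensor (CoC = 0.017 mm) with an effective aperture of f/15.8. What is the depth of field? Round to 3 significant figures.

At magnification m, DoF ≈ 2·N_eff·c/m² = 2 × 15.8 × 0.017 / 1.23² = 0.5372 / 1.513 ≈ 0.355 mm.

0.355 mm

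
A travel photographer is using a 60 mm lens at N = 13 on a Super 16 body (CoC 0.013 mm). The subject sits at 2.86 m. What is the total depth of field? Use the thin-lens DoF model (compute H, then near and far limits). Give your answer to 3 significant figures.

0.765 m

Hyperfocal distance H = f²/(N·c) + f = 60²/(13 × 0.013) + 60 = 3600/0.169 + 60 ≈ 21361.8 mm ≈ 21.36 m.
Near limit Dn = s·(H − f)/(H + s − 2f) = 2860 × (21361.8 − 60) / (21361.8 + 2860 − 2 × 60) = 2860 × 21301.8 / 24101.8 ≈ 2527.74 mm.
Far limit Df = s·(H − f)/(H − s) = 2860 × (21361.8 − 60) / (21361.8 − 2860) = 2860 × 21301.8 / 18501.8 ≈ 3292.82 mm.
Depth of field = Df − Dn = 3292.82 − 2527.74 ≈ 765.08 mm ≈ 0.765 m.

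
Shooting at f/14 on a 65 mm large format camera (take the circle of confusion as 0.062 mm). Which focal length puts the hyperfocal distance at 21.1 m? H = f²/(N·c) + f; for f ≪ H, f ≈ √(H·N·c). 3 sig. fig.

135 mm

From H = f²/(N·c) + f, with f ≪ H: f ≈ √(H·N·c) = √(21100 × 14 × 0.062) = √18315 ≈ 135.3 mm.
The +f correction barely moves this — solving exactly, f² + N·c·f − N·c·H = 0 ⇒ f = (−N·c + √((N·c)² + 4·N·c·H))/2 = (−0.868 + √73260)/2 ≈ 134.90 mm, so f ≈ 135 mm.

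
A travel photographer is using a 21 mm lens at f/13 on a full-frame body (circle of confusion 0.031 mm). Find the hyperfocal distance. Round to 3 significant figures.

Hyperfocal distance H = f²/(N·c) + f = 21²/(13 × 0.031) + 21 = 441/0.403 + 21 ≈ 1115.3 mm ≈ 1.12 m.

1.12 m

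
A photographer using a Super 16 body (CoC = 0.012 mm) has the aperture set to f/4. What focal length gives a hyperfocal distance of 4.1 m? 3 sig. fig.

From H = f²/(N·c) + f, with f ≪ H: f ≈ √(H·N·c) = √(4100 × 4 × 0.012) = √196.80 ≈ 14.03 mm.
The +f correction barely moves this — solving exactly, f² + N·c·f − N·c·H = 0 ⇒ f = (−N·c + √((N·c)² + 4·N·c·H))/2 = (−0.048 + √787.20)/2 ≈ 14.005 mm, so f ≈ 14.0 mm.

14.0 mm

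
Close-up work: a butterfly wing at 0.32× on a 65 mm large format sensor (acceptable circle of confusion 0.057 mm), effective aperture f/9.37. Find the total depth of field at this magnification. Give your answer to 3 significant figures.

At magnification m, DoF ≈ 2·N_eff·c/m² = 2 × 9.37 × 0.057 / 0.32² = 1.068 / 0.1024 ≈ 10.4 mm.

10.4 mm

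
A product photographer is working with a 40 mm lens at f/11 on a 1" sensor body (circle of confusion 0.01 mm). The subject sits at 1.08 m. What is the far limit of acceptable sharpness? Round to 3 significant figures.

1.16 m

Hyperfocal distance H = f²/(N·c) + f = 40²/(11 × 0.01) + 40 = 1600/0.11 + 40 ≈ 14585.5 mm ≈ 14.59 m.
Far limit Df = s·(H − f)/(H − s) = 1080 × (14585.5 − 40) / (14585.5 − 1080) = 1080 × 14545.5 / 13505.5 ≈ 1163.2 mm ≈ 1.16 m.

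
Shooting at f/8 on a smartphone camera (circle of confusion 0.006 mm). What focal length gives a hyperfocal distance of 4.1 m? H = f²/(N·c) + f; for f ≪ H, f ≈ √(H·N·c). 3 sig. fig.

From H = f²/(N·c) + f, with f ≪ H: f ≈ √(H·N·c) = √(4100 × 8 × 0.006) = √196.80 ≈ 14.03 mm.
The +f correction barely moves this — solving exactly, f² + N·c·f − N·c·H = 0 ⇒ f = (−N·c + √((N·c)² + 4·N·c·H))/2 = (−0.048 + √787.20)/2 ≈ 14.005 mm, so f ≈ 14.0 mm.

14.0 mm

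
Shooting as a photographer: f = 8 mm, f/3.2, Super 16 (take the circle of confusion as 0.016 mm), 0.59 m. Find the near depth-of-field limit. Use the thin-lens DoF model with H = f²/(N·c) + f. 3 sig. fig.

Hyperfocal distance H = f²/(N·c) + f = 8²/(3.2 × 0.016) + 8 = 64/0.0512 + 8 ≈ 1258.0 mm ≈ 1.258 m.
Near limit Dn = s·(H − f)/(H + s − 2f) = 590 × (1258.0 − 8) / (1258.0 + 590 − 2 × 8) = 590 × 1250.0 / 1832.0 ≈ 402.57 mm.

403 mm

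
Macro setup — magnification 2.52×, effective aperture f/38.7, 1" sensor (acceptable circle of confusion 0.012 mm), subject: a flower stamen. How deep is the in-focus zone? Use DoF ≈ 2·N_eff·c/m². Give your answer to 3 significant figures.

At magnification m, DoF ≈ 2·N_eff·c/m² = 2 × 38.7 × 0.012 / 2.52² = 0.9288 / 6.35 ≈ 0.146 mm.

0.146 mm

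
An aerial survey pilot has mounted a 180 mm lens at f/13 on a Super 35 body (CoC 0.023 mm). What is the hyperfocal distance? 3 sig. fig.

109 m

Hyperfocal distance H = f²/(N·c) + f = 180²/(13 × 0.023) + 180 = 32400/0.299 + 180 ≈ 108541.2 mm ≈ 109 m.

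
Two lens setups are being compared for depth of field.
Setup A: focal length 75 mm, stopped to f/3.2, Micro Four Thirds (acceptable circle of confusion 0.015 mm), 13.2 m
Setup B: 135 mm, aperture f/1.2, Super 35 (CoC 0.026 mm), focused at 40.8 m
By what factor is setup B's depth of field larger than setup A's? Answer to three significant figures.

1.91

Setup A: H = 75²/(3.2×0.015) + 75 ≈ 117262.5 mm; DoF = Df − Dn = 14864.9 − 11870.5 ≈ 2994.4 mm.
Setup B: H = 135²/(1.2×0.026) + 135 ≈ 584269.6 mm; DoF = Df − Dn = 43852.9 − 38144.5 ≈ 5708.4 mm.
Ratio = 5708.4 / 2994.4 ≈ 1.91.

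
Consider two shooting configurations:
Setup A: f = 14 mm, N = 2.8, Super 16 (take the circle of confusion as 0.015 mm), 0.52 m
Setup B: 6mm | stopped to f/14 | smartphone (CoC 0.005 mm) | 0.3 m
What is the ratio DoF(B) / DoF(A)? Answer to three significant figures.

Setup A: H = 14²/(2.8×0.015) + 14 ≈ 4680.7 mm; DoF = Df − Dn = 583.24 − 469.13 ≈ 114.11 mm.
Setup B: H = 6²/(14×0.005) + 6 ≈ 520.3 mm; DoF = Df − Dn = 700.39 − 190.88 ≈ 509.51 mm.
Ratio = 509.51 / 114.11 ≈ 4.47.

4.47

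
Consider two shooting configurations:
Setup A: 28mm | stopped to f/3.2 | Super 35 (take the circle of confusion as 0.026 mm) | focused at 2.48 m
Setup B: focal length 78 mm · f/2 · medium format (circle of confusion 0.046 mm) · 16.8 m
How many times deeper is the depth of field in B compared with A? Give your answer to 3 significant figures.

6.56

Setup A: H = 28²/(3.2×0.026) + 28 ≈ 9451.1 mm; DoF = Df − Dn = 3352.3 − 1967.9 ≈ 1384.4 mm.
Setup B: H = 78²/(2×0.046) + 78 ≈ 66208.4 mm; DoF = Df − Dn = 22485.9 − 13409.3 ≈ 9076.6 mm.
Ratio = 9076.6 / 1384.4 ≈ 6.56.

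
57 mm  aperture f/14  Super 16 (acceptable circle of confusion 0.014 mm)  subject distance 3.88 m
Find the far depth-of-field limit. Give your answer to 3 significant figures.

5.04 m

Hyperfocal distance H = f²/(N·c) + f = 57²/(14 × 0.014) + 57 = 3249/0.196 + 57 ≈ 16633.5 mm ≈ 16.63 m.
Far limit Df = s·(H − f)/(H − s) = 3880 × (16633.5 − 57) / (16633.5 − 3880) = 3880 × 16576.5 / 12753.5 ≈ 5043.1 mm ≈ 5.04 m.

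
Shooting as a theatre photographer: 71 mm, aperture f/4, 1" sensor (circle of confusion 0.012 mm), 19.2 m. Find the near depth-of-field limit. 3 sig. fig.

Hyperfocal distance H = f²/(N·c) + f = 71²/(4 × 0.012) + 71 = 5041/0.048 + 71 ≈ 105091.8 mm ≈ 105.1 m.
Near limit Dn = s·(H − f)/(H + s − 2f) = 19200 × (105091.8 − 71) / (105091.8 + 19200 − 2 × 71) = 19200 × 105020.8 / 124149.8 ≈ 16242 mm ≈ 16.2 m.

16.2 m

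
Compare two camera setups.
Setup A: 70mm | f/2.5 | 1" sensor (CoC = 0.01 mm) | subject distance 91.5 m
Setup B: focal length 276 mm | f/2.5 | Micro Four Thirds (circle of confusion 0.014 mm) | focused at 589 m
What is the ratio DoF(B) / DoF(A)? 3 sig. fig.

3.15

Setup A: H = 70²/(2.5×0.01) + 70 ≈ 196070.0 mm; DoF = Df − Dn = 171502 − 62394 ≈ 109108 mm.
Setup B: H = 276²/(2.5×0.014) + 276 ≈ 2176733.1 mm; DoF = Df − Dn = 807398 − 463598 ≈ 343800 mm.
Ratio = 343800 / 109108 ≈ 3.15.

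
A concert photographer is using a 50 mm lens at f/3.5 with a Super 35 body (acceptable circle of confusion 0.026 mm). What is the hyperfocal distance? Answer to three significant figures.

Hyperfocal distance H = f²/(N·c) + f = 50²/(3.5 × 0.026) + 50 = 2500/0.091 + 50 ≈ 27522.5 mm ≈ 27.5 m.

27.5 m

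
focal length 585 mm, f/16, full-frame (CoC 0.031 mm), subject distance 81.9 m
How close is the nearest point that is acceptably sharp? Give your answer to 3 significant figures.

Hyperfocal distance H = f²/(N·c) + f = 585²/(16 × 0.031) + 585 = 342225/0.496 + 585 ≈ 690554.8 mm ≈ 690.6 m.
Near limit Dn = s·(H − f)/(H + s − 2f) = 81900 × (690554.8 − 585) / (690554.8 + 81900 − 2 × 585) = 81900 × 689969.8 / 771284.8 ≈ 73265 mm ≈ 73.3 m.

73.3 m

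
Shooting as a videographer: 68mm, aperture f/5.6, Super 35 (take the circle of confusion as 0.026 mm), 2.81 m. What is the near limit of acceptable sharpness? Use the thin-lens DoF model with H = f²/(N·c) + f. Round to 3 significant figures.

2.59 m

Hyperfocal distance H = f²/(N·c) + f = 68²/(5.6 × 0.026) + 68 = 4624/0.1456 + 68 ≈ 31826.2 mm ≈ 31.83 m.
Near limit Dn = s·(H − f)/(H + s − 2f) = 2810 × (31826.2 − 68) / (31826.2 + 2810 − 2 × 68) = 2810 × 31758.2 / 34500.2 ≈ 2586.7 mm ≈ 2.59 m.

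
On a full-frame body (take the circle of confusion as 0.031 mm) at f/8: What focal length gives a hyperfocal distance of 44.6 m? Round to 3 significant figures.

From H = f²/(N·c) + f, with f ≪ H: f ≈ √(H·N·c) = √(44600 × 8 × 0.031) = √11061 ≈ 105.2 mm.
The +f correction barely moves this — solving exactly, f² + N·c·f − N·c·H = 0 ⇒ f = (−N·c + √((N·c)² + 4·N·c·H))/2 = (−0.248 + √44243)/2 ≈ 105.05 mm, so f ≈ 105 mm.

105 mm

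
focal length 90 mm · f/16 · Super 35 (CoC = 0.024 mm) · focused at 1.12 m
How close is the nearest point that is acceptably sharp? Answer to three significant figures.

Hyperfocal distance H = f²/(N·c) + f = 90²/(16 × 0.024) + 90 = 8100/0.384 + 90 ≈ 21183.8 mm ≈ 21.18 m.
Near limit Dn = s·(H − f)/(H + s − 2f) = 1120 × (21183.8 − 90) / (21183.8 + 1120 − 2 × 90) = 1120 × 21093.8 / 22123.8 ≈ 1067.9 mm ≈ 1.07 m.

1.07 m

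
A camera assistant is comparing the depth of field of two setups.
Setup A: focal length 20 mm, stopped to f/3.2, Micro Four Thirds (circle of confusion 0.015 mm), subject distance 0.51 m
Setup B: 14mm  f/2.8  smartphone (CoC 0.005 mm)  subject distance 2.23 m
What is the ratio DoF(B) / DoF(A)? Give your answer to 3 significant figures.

Setup A: H = 20²/(3.2×0.015) + 20 ≈ 8353.3 mm; DoF = Df − Dn = 541.861 − 481.677 ≈ 60.184 mm.
Setup B: H = 14²/(2.8×0.005) + 14 ≈ 14014.0 mm; DoF = Df − Dn = 2649.36 − 1925.26 ≈ 724.10 mm.
Ratio = 724.10 / 60.184 ≈ 12.0.

12.0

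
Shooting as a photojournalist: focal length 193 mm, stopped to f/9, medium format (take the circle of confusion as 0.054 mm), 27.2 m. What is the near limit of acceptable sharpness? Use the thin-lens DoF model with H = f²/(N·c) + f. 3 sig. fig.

Hyperfocal distance H = f²/(N·c) + f = 193²/(9 × 0.054) + 193 = 37249/0.486 + 193 ≈ 76837.0 mm ≈ 76.84 m.
Near limit Dn = s·(H − f)/(H + s − 2f) = 27200 × (76837.0 − 193) / (76837.0 + 27200 − 2 × 193) = 27200 × 76644.0 / 103651.0 ≈ 20113 mm ≈ 20.1 m.

20.1 m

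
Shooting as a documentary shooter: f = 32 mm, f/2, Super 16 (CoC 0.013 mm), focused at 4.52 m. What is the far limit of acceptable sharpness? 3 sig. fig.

Hyperfocal distance H = f²/(N·c) + f = 32²/(2 × 0.013) + 32 = 1024/0.026 + 32 ≈ 39416.6 mm ≈ 39.42 m.
Far limit Df = s·(H − f)/(H − s) = 4520 × (39416.6 − 32) / (39416.6 − 4520) = 4520 × 39384.6 / 34896.6 ≈ 5101.3 mm ≈ 5.10 m.

5.10 m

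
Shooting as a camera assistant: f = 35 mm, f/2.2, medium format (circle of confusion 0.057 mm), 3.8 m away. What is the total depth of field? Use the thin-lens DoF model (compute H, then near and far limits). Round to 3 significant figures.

Hyperfocal distance H = f²/(N·c) + f = 35²/(2.2 × 0.057) + 35 = 1225/0.1254 + 35 ≈ 9803.7 mm ≈ 9.804 m.
Near limit Dn = s·(H − f)/(H + s − 2f) = 3800 × (9803.7 − 35) / (9803.7 + 3800 − 2 × 35) = 3800 × 9768.7 / 13533.7 ≈ 2742.9 mm.
Far limit Df = s·(H − f)/(H − s) = 3800 × (9803.7 − 35) / (9803.7 − 3800) = 3800 × 9768.7 / 6003.7 ≈ 6183.0 mm.
Depth of field = Df − Dn = 6183.0 − 2742.9 ≈ 3440.1 mm ≈ 3.44 m.

3.44 m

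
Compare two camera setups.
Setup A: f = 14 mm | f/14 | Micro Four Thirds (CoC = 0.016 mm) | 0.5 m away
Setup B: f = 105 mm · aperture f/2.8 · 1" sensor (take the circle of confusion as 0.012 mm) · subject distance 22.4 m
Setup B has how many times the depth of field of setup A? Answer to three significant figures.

3.81

Setup A: H = 14²/(14×0.016) + 14 ≈ 889.0 mm; DoF = Df − Dn = 1124.68 − 321.45 ≈ 803.23 mm.
Setup B: H = 105²/(2.8×0.012) + 105 ≈ 328230.0 mm; DoF = Df − Dn = 24033.0 − 20974.8 ≈ 3058.2 mm.
Ratio = 3058.2 / 803.23 ≈ 3.81.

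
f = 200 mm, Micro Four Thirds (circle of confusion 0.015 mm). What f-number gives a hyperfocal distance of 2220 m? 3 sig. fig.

f/1.20

Rearrange H = f²/(N·c) + f for N: N = f² / ((H − f)·c).
N = 200² / ((2220000 − 200) × 0.015) = 40000 / 33297 ≈ 1.20.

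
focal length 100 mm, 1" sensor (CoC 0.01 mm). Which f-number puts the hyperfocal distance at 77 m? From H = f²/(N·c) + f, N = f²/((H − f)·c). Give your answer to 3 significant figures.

f/13

Rearrange H = f²/(N·c) + f for N: N = f² / ((H − f)·c).
N = 100² / ((77000 − 100) × 0.01) = 10000 / 769.0 ≈ 13.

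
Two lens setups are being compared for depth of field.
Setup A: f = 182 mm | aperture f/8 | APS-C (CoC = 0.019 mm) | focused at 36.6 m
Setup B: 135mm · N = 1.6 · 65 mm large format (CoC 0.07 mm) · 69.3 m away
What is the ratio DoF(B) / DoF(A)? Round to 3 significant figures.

5.71

Setup A: H = 182²/(8×0.019) + 182 ≈ 218103.1 mm; DoF = Df − Dn = 43944 − 31359 ≈ 12585 mm.
Setup B: H = 135²/(1.6×0.07) + 135 ≈ 162858.2 mm; DoF = Df − Dn = 120532 − 48630 ≈ 71902 mm.
Ratio = 71902 / 12585 ≈ 5.71.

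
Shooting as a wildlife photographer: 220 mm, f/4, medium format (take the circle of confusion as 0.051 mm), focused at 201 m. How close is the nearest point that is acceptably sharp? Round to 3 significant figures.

109 m

Hyperfocal distance H = f²/(N·c) + f = 220²/(4 × 0.051) + 220 = 48400/0.204 + 220 ≈ 237474.9 mm ≈ 237.5 m.
Near limit Dn = s·(H − f)/(H + s − 2f) = 201000 × (237474.9 − 220) / (237474.9 + 201000 − 2 × 220) = 201000 × 237254.9 / 438034.9 ≈ 108869 mm ≈ 109 m.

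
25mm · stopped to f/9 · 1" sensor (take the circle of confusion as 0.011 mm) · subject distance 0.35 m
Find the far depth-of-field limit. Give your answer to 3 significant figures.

Hyperfocal distance H = f²/(N·c) + f = 25²/(9 × 0.011) + 25 = 625/0.099 + 25 ≈ 6338.1 mm ≈ 6.338 m.
Far limit Df = s·(H − f)/(H − s) = 350 × (6338.1 − 25) / (6338.1 − 350) = 350 × 6313.1 / 5988.1 ≈ 369.00 mm.

369 mm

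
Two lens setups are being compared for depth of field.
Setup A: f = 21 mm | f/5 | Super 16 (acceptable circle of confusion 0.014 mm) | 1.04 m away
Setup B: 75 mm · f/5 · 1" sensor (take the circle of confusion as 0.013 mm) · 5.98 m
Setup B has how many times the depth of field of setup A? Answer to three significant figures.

Setup A: H = 21²/(5×0.014) + 21 ≈ 6321.0 mm; DoF = Df − Dn = 1240.67 − 895.20 ≈ 345.47 mm.
Setup B: H = 75²/(5×0.013) + 75 ≈ 86613.5 mm; DoF = Df − Dn = 6417.93 − 5598.02 ≈ 819.91 mm.
Ratio = 819.91 / 345.47 ≈ 2.37.

2.37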